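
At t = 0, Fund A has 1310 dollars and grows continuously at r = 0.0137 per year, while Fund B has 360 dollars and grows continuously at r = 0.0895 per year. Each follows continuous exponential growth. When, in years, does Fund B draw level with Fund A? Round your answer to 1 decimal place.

1310·e^(0.0137t) = 360·e^(0.0895t)
1310/360 = e^((0.0895 − 0.0137)t) → ln(3.63889) = 0.0758·t
t = 1.29168 / 0.0758

t ≈ 17.0 years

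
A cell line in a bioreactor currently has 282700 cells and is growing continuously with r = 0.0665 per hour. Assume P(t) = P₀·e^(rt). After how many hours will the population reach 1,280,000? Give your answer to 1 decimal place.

t ≈ 22.7 hours

1280000 = 282700 · e^(0.0665·t)
t = ln(1280000/282700) / 0.0665 = ln(4.52777) / 0.0665 = 1.51023 / 0.0665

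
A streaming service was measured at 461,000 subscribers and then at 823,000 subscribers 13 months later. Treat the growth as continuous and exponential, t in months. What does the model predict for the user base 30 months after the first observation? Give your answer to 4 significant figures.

≈ 1,756,000 subscribers

r = ln(823000/461000) / 13 ≈ 0.044581 per month
P(30) = 461000 · e^(0.044581·30) = 461000 · 3.80929 ≈ 1756081.08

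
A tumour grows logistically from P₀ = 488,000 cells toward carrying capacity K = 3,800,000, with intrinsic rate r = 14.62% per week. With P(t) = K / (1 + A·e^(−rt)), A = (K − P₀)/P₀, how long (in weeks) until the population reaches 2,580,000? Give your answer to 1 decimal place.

A = (3800000 − 488000)/488000 = 6.78689
2580000 = 3800000/(1 + 6.78689·e^(−0.1462t)) → 1 + 6.78689·e^(−0.1462t) = 1.47287
e^(−0.1462t) = 0.069674 → t = ln(14.35259)/0.1462 = 2.66393/0.1462

t ≈ 18.2 weeks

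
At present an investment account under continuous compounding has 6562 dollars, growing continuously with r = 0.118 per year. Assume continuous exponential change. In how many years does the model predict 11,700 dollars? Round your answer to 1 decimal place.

11700 = 6562 · e^(0.118·t)
t = ln(11700/6562) / 0.118 = ln(1.78299) / 0.118 = 0.57829 / 0.118

t ≈ 4.9 years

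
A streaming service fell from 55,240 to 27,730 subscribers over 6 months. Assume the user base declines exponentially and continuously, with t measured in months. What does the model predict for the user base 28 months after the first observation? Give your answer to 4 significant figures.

≈ 2,216 subscribers

r = ln(27730/55240) / 6 ≈ -0.114862 per month
P(28) = 55240 · e^(-0.114862·28) = 55240 · 0.04011 ≈ 2215.66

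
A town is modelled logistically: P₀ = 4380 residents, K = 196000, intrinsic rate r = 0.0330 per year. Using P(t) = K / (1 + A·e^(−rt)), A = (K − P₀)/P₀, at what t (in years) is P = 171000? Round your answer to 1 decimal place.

A = (196000 − 4380)/4380 = 43.74886
171000 = 196000/(1 + 43.74886·e^(−0.033t)) → 1 + 43.74886·e^(−0.033t) = 1.1462
e^(−0.033t) = 0.003342 → t = ln(299.24219)/0.033 = 5.70125/0.033

t ≈ 172.8 years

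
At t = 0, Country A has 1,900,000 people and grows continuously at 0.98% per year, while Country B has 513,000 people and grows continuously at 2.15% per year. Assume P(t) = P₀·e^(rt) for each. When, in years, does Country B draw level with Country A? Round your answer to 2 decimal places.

1900000·e^(0.0098t) = 513000·e^(0.0215t)
1900000/513000 = e^((0.0215 − 0.0098)t) → ln(3.7037) = 0.0117·t
t = 1.30933 / 0.0117

t ≈ 111.91 years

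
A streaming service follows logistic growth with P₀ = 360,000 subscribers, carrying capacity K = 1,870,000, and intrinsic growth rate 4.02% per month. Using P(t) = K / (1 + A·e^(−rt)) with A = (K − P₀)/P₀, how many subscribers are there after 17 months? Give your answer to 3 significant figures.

A = (1870000 − 360000)/360000 = 4.19444
P(17) = 1870000 / (1 + 4.19444·e^(−0.0402·17)) = 1870000 / (1 + 4.19444·0.504897)
= 1870000 / 3.11776 ≈ 599788.79

≈ 600,000 subscribers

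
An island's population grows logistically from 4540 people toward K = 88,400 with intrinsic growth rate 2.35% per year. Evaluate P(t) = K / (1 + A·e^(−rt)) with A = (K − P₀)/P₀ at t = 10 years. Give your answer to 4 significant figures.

A = (88400 − 4540)/4540 = 18.47137
P(10) = 88400 / (1 + 18.47137·e^(−0.0235·10)) = 88400 / (1 + 18.47137·0.790571)
= 88400 / 15.60292 ≈ 5665.61

≈ 5,666 people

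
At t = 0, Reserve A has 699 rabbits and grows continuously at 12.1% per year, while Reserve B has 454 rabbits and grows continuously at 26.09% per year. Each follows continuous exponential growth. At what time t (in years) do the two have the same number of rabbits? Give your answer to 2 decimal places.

t ≈ 3.08 years

699·e^(0.121t) = 454·e^(0.2609t)
699/454 = e^((0.2609 − 0.121)t) → ln(1.53965) = 0.1399·t
t = 0.43155 / 0.1399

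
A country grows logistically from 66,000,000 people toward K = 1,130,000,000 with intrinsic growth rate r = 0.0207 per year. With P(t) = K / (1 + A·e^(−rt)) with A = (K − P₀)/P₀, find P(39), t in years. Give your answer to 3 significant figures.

A = (1130000000 − 66000000)/66000000 = 16.12121
P(39) = 1130000000 / (1 + 16.12121·e^(−0.0207·39)) = 1130000000 / (1 + 16.12121·0.446061)
= 1130000000 / 8.19104 ≈ 137955605.11

≈ 138,000,000 people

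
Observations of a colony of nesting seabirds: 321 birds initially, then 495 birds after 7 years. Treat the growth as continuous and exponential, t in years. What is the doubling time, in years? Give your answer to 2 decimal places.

r = ln(495/321) / 7 = ln(1.54206) / 7 ≈ 0.061874 per year
doubling time = ln 2 / |r| = 0.69315 / 0.061874

doubling time ≈ 11.20 years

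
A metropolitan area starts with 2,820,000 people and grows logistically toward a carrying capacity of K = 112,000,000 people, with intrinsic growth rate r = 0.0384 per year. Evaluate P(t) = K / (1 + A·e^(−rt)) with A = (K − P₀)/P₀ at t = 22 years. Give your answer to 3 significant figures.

A = (112000000 − 2820000)/2820000 = 38.71631
P(22) = 112000000 / (1 + 38.71631·e^(−0.0384·22)) = 112000000 / (1 + 38.71631·0.429643)
= 112000000 / 17.6342 ≈ 6351293.48

≈ 6,350,000 people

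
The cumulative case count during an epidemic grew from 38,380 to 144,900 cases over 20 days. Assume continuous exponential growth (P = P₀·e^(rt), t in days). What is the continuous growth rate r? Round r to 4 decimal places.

144900 = 38380 · e^(r·20)
e^(20r) = 144900/38380 = 3.7754
r = ln(3.7754) / 20 = 1.32851 / 20

r ≈ 0.0664 per day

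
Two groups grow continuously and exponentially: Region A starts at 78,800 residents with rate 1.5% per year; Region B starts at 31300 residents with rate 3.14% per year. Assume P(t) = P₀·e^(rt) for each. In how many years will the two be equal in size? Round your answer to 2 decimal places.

78800·e^(0.015t) = 31300·e^(0.0314t)
78800/31300 = e^((0.0314 − 0.015)t) → ln(2.51757) = 0.0164·t
t = 0.92329 / 0.0164

t ≈ 56.30 years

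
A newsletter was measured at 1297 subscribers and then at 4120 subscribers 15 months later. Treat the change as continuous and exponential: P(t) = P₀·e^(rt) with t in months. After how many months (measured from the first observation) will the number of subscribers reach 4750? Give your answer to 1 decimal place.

r = ln(4120/1297) / 15 ≈ 0.077053 per month
t = ln(4750/1297) / r = 1.29809 / 0.077053 ≈ 16.847

t ≈ 16.8 months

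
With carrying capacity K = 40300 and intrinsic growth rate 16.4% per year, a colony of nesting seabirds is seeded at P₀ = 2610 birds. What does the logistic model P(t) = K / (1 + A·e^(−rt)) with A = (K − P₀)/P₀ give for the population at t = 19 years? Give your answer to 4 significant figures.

≈ 24,570 birds

A = (40300 − 2610)/2610 = 14.44061
P(19) = 40300 / (1 + 14.44061·e^(−0.164·19)) = 40300 / (1 + 14.44061·0.044334)
= 40300 / 1.64021 ≈ 24569.99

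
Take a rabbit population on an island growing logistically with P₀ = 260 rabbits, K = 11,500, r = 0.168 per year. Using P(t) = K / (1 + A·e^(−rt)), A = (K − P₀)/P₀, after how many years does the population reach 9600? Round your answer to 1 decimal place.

A = (11500 − 260)/260 = 43.23077
9600 = 11500/(1 + 43.23077·e^(−0.168t)) → 1 + 43.23077·e^(−0.168t) = 1.19792
e^(−0.168t) = 0.004578 → t = ln(218.42915)/0.168 = 5.38646/0.168

t ≈ 32.1 years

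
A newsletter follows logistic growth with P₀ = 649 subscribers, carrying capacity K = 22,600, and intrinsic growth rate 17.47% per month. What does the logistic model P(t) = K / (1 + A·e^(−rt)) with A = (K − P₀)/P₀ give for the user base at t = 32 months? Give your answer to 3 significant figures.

≈ 20,100 subscribers

A = (22600 − 649)/649 = 33.8228
P(32) = 22600 / (1 + 33.8228·e^(−0.1747·32)) = 22600 / (1 + 33.8228·0.003734)
= 22600 / 1.12628 ≈ 20066.08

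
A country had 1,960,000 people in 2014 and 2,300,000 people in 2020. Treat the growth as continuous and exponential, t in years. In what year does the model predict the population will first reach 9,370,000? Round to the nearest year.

r = ln(2300000/1960000) / 6 = 0.15996/6 ≈ 0.026661 per year
t = ln(9370000/1960000) / r = 1.56457/0.026661 ≈ 58.68 years after 2014

year 2073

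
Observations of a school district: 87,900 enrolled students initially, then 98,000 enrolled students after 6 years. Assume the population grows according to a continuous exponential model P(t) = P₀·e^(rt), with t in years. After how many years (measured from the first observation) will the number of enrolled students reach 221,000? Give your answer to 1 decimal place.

r = ln(98000/87900) / 6 ≈ 0.018128 per year
t = ln(221000/87900) / r = 0.92196 / 0.018128 ≈ 50.859

t ≈ 50.9 years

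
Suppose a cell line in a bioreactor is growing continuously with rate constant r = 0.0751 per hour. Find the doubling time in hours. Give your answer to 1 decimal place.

doubling time = ln(2) / |r| = 0.69315 / 0.0751

doubling time ≈ 9.2 hours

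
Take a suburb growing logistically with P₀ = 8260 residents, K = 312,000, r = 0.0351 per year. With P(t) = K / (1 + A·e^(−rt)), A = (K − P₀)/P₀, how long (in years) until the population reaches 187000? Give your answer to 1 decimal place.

A = (312000 − 8260)/8260 = 36.7724
187000 = 312000/(1 + 36.7724·e^(−0.0351t)) → 1 + 36.7724·e^(−0.0351t) = 1.66845
e^(−0.0351t) = 0.018178 → t = ln(55.01151)/0.0351 = 4.00754/0.0351

t ≈ 114.2 years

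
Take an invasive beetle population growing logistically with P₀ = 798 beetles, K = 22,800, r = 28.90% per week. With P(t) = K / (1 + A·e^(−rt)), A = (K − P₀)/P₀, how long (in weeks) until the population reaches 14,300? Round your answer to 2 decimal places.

t ≈ 13.28 weeks

A = (22800 − 798)/798 = 27.57143
14300 = 22800/(1 + 27.57143·e^(−0.289t)) → 1 + 27.57143·e^(−0.289t) = 1.59441
e^(−0.289t) = 0.021559 → t = ln(46.38487)/0.289 = 3.83697/0.289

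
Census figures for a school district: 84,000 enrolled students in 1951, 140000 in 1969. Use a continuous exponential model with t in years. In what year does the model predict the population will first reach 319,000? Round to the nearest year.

r = ln(140000/84000) / 18 = 0.51083/18 ≈ 0.028379 per year
t = ln(319000/84000) / r = 1.33437/0.028379 ≈ 47.02 years after 1951

year 1998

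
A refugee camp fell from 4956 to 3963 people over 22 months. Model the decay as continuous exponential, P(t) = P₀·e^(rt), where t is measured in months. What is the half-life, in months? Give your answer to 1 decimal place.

r = ln(3963/4956) / 22 = ln(0.79964) / 22 ≈ -0.010164 per month
half-life = ln 2 / |r| = 0.69315 / 0.010164

half-life ≈ 68.2 months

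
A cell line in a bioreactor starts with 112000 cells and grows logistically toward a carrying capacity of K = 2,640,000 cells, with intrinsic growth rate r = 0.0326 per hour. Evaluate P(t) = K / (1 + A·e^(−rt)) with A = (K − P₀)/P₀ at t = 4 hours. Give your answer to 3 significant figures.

≈ 127,000 cells

A = (2640000 − 112000)/112000 = 22.57143
P(4) = 2640000 / (1 + 22.57143·e^(−0.0326·4)) = 2640000 / (1 + 22.57143·0.877744)
= 2640000 / 20.81194 ≈ 126850.25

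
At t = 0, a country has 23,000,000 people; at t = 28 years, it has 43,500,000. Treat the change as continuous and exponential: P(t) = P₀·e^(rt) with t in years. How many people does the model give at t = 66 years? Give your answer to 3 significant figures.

r = ln(43500000/23000000) / 28 ≈ 0.02276 per year
P(66) = 23000000 · e^(0.02276·66) = 23000000 · 4.49124 ≈ 103298506.5

≈ 103,000,000 people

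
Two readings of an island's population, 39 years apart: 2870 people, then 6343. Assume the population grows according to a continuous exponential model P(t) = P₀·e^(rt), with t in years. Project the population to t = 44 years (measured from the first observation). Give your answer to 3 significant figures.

r = ln(6343/2870) / 39 ≈ 0.020334 per year
P(44) = 2870 · e^(0.020334·44) = 2870 · 2.44663 ≈ 7021.83

≈ 7,020 people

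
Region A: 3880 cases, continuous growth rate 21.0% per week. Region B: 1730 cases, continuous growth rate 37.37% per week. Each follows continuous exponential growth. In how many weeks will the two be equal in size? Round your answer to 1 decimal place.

t ≈ 4.9 weeks

3880·e^(0.21t) = 1730·e^(0.3737t)
3880/1730 = e^((0.3737 − 0.21)t) → ln(2.24277) = 0.1637·t
t = 0.80771 / 0.1637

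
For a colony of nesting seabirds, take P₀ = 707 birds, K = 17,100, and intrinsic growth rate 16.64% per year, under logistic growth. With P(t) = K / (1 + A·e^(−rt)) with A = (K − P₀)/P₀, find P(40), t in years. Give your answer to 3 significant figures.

≈ 16,600 birds

A = (17100 − 707)/707 = 23.1867
P(40) = 17100 / (1 + 23.1867·e^(−0.1664·40)) = 17100 / (1 + 23.1867·0.001286)
= 17100 / 1.02982 ≈ 16604.77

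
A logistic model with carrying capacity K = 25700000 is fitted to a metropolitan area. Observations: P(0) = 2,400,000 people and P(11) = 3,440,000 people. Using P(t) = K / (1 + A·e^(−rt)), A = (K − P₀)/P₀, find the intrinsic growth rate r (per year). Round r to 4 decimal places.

A = (25700000 − 2400000)/2400000 = 9.70833
3440000 = 25700000/(1 + 9.70833·e^(−r·11)) → e^(−11r) = (7.47093 − 1)/9.70833 = 0.666534
r = −ln(0.666534)/11 = 0.40566/11

r ≈ 0.0369 per year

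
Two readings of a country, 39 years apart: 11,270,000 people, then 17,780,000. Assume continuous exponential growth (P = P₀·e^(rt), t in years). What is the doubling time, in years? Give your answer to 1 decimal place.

r = ln(17780000/11270000) / 39 = ln(1.57764) / 39 ≈ 0.011691 per year
doubling time = ln 2 / |r| = 0.69315 / 0.011691

doubling time ≈ 59.3 years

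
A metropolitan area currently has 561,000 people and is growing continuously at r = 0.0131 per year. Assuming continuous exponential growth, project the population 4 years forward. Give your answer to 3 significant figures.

P(4) = 561000 · e^(0.0131·4) = 561000 · e^(0.0524)
= 561000 · 1.0538 ≈ 591180.22

≈ 591,000 people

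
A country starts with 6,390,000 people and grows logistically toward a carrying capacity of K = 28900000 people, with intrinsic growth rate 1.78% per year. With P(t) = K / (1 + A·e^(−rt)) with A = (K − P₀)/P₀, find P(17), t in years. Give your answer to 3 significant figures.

≈ 8,020,000 people

A = (28900000 − 6390000)/6390000 = 3.52269
P(17) = 28900000 / (1 + 3.52269·e^(−0.0178·17)) = 28900000 / (1 + 3.52269·0.738895)
= 28900000 / 3.6029 ≈ 8021320.92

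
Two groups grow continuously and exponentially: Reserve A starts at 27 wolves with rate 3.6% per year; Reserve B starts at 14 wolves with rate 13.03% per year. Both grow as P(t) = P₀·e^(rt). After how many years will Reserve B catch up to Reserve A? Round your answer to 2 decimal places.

t ≈ 6.96 years

27·e^(0.036t) = 14·e^(0.1303t)
27/14 = e^((0.1303 − 0.036)t) → ln(1.92857) = 0.0943·t
t = 0.65678 / 0.0943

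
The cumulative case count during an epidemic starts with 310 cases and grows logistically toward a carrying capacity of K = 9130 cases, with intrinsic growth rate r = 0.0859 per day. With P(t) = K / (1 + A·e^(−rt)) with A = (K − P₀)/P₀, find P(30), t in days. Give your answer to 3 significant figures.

≈ 2,890 cases

A = (9130 − 310)/310 = 28.45161
P(30) = 9130 / (1 + 28.45161·e^(−0.0859·30)) = 9130 / (1 + 28.45161·0.076002)
= 9130 / 3.16237 ≈ 2887.08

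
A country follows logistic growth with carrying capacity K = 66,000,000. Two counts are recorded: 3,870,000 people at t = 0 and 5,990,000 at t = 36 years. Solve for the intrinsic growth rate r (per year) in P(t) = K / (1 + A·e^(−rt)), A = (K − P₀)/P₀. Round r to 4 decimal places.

A = (66000000 − 3870000)/3870000 = 16.05426
5990000 = 66000000/(1 + 16.05426·e^(−r·36)) → e^(−36r) = (11.01836 − 1)/16.05426 = 0.624031
r = −ln(0.624031)/36 = 0.47155/36

r ≈ 0.0131 per year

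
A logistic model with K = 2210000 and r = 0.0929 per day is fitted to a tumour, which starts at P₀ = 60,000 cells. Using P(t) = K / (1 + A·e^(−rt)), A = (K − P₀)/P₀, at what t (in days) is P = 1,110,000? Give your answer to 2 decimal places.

A = (2210000 − 60000)/60000 = 35.83333
1110000 = 2210000/(1 + 35.83333·e^(−0.0929t)) → 1 + 35.83333·e^(−0.0929t) = 1.99099
e^(−0.0929t) = 0.027656 → t = ln(36.15909)/0.0929 = 3.58793/0.0929

t ≈ 38.62 days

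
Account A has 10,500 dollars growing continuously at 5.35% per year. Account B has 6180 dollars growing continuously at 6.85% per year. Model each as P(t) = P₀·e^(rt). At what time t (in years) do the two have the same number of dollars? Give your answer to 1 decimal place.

10500·e^(0.0535t) = 6180·e^(0.0685t)
10500/6180 = e^((0.0685 − 0.0535)t) → ln(1.69903) = 0.015·t
t = 0.53006 / 0.015

t ≈ 35.3 years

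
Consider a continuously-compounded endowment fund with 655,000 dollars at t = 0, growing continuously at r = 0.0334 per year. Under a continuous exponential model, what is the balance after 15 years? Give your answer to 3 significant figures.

P(15) = 655000 · e^(0.0334·15) = 655000 · e^(0.501)
= 655000 · 1.65037 ≈ 1080992.88

≈ 1,080,000 dollars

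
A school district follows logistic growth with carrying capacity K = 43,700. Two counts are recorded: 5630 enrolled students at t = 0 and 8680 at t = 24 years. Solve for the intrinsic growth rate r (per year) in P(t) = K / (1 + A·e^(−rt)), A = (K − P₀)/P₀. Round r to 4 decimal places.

r ≈ 0.0215 per year

A = (43700 − 5630)/5630 = 6.76199
8680 = 43700/(1 + 6.76199·e^(−r·24)) → e^(−24r) = (5.03456 − 1)/6.76199 = 0.596653
r = −ln(0.596653)/24 = 0.51642/24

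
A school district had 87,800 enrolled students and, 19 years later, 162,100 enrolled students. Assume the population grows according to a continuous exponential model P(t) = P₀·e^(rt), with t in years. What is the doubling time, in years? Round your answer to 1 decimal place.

doubling time ≈ 21.5 years

r = ln(162100/87800) / 19 = ln(1.84624) / 19 ≈ 0.032271 per year
doubling time = ln 2 / |r| = 0.69315 / 0.032271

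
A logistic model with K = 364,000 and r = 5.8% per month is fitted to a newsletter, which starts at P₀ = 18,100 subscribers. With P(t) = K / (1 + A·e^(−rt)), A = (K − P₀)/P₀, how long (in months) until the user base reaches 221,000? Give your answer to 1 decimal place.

A = (364000 − 18100)/18100 = 19.1105
221000 = 364000/(1 + 19.1105·e^(−0.058t)) → 1 + 19.1105·e^(−0.058t) = 1.64706
e^(−0.058t) = 0.033859 → t = ln(29.5344)/0.058 = 3.38556/0.058

t ≈ 58.4 months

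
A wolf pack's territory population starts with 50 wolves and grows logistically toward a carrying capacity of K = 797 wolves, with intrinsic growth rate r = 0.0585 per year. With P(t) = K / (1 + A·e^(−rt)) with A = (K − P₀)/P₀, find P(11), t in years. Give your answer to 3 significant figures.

A = (797 − 50)/50 = 14.94
P(11) = 797 / (1 + 14.94·e^(−0.0585·11)) = 797 / (1 + 14.94·0.52545)
= 797 / 8.85022 ≈ 90.05

≈ 90.1 wolves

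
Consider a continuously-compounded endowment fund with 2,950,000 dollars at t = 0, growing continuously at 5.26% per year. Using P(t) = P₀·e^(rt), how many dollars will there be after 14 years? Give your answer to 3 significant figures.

P(14) = 2950000 · e^(0.0526·14) = 2950000 · e^(0.7364)
= 2950000 · 2.0884 ≈ 6160790.95

≈ 6,160,000 dollars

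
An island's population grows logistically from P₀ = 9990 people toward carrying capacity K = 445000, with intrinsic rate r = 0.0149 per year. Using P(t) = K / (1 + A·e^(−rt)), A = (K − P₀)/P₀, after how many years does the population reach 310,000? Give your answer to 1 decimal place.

t ≈ 309.1 years

A = (445000 − 9990)/9990 = 43.54454
310000 = 445000/(1 + 43.54454·e^(−0.0149t)) → 1 + 43.54454·e^(−0.0149t) = 1.43548
e^(−0.0149t) = 0.010001 → t = ln(99.99118)/0.0149 = 4.60508/0.0149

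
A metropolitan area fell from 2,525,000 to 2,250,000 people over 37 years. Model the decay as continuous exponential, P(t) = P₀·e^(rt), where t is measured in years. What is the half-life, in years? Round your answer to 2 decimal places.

half-life ≈ 222.41 years

r = ln(2250000/2525000) / 37 = ln(0.89109) / 37 ≈ -0.003117 per year
half-life = ln 2 / |r| = 0.69315 / 0.003117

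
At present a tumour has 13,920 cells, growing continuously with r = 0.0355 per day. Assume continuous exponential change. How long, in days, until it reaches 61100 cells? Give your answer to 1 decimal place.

61100 = 13920 · e^(0.0355·t)
t = ln(61100/13920) / 0.0355 = ln(4.38937) / 0.0355 = 1.47919 / 0.0355

t ≈ 41.7 days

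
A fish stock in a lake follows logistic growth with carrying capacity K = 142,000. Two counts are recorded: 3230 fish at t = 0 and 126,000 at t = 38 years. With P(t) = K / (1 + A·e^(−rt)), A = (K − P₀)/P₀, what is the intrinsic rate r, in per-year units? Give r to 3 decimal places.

r ≈ 0.153 per year

A = (142000 − 3230)/3230 = 42.96285
126000 = 142000/(1 + 42.96285·e^(−r·38)) → e^(−38r) = (1.12698 − 1)/42.96285 = 0.002956
r = −ln(0.002956)/38 = 5.82403/38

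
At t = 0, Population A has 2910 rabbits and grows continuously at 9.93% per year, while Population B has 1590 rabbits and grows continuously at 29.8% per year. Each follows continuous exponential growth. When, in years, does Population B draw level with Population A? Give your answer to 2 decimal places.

t ≈ 3.04 years

2910·e^(0.0993t) = 1590·e^(0.298t)
2910/1590 = e^((0.298 − 0.0993)t) → ln(1.83019) = 0.1987·t
t = 0.60442 / 0.1987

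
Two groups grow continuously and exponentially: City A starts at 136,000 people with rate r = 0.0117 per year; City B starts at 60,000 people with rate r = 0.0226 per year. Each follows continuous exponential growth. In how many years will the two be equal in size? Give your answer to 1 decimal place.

t ≈ 75.1 years

136000·e^(0.0117t) = 60000·e^(0.0226t)
136000/60000 = e^((0.0226 − 0.0117)t) → ln(2.26667) = 0.0109·t
t = 0.81831 / 0.0109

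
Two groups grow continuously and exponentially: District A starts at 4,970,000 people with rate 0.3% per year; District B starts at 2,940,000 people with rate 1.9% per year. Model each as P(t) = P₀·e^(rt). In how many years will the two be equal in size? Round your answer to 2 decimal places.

4970000·e^(0.003t) = 2940000·e^(0.019t)
4970000/2940000 = e^((0.019 − 0.003)t) → ln(1.69048) = 0.016·t
t = 0.52501 / 0.016

t ≈ 32.81 years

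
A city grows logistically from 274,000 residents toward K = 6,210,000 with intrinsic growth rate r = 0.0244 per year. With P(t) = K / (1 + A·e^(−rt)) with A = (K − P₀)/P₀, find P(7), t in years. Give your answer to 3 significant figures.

≈ 322,000 residents

A = (6210000 − 274000)/274000 = 21.66423
P(7) = 6210000 / (1 + 21.66423·e^(−0.0244·7)) = 6210000 / (1 + 21.66423·0.84299)
= 6210000 / 19.26274 ≈ 322384.12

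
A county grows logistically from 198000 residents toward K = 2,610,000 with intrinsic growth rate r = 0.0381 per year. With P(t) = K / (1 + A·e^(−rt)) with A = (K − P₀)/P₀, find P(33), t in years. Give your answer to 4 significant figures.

A = (2610000 − 198000)/198000 = 12.18182
P(33) = 2610000 / (1 + 12.18182·e^(−0.0381·33)) = 2610000 / (1 + 12.18182·0.284421)
= 2610000 / 4.46476 ≈ 584577.37

≈ 584,600 residents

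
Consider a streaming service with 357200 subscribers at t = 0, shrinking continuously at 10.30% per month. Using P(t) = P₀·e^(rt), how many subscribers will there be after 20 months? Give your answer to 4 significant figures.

P(20) = 357200 · e^(-0.103·20) = 357200 · e^(-2.06)
= 357200 · 0.12745 ≈ 45526.56

≈ 45,530 subscribers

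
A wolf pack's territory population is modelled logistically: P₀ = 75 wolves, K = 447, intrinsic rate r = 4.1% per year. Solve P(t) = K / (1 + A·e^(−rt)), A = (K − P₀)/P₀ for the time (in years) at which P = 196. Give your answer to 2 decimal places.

A = (447 − 75)/75 = 4.96
196 = 447/(1 + 4.96·e^(−0.041t)) → 1 + 4.96·e^(−0.041t) = 2.28061
e^(−0.041t) = 0.258188 → t = ln(3.87315)/0.041 = 1.35407/0.041

t ≈ 33.03 years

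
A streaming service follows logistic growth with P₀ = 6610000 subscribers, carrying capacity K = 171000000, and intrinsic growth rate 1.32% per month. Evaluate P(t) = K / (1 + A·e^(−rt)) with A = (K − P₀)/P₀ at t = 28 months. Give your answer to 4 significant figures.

A = (171000000 − 6610000)/6610000 = 24.86989
P(28) = 171000000 / (1 + 24.86989·e^(−0.0132·28)) = 171000000 / (1 + 24.86989·0.691011)
= 171000000 / 18.18536 ≈ 9403167.01

≈ 9,403,000 subscribers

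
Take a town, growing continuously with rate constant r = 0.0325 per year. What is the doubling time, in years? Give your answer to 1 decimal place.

doubling time ≈ 21.3 years

doubling time = ln(2) / |r| = 0.69315 / 0.0325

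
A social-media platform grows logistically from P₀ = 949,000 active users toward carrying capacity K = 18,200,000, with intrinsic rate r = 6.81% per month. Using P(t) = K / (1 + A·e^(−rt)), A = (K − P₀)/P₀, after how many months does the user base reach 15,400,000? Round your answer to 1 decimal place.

t ≈ 67.6 months

A = (18200000 − 949000)/949000 = 18.17808
15400000 = 18200000/(1 + 18.17808·e^(−0.0681t)) → 1 + 18.17808·e^(−0.0681t) = 1.18182
e^(−0.0681t) = 0.010002 → t = ln(99.97945)/0.0681 = 4.60496/0.0681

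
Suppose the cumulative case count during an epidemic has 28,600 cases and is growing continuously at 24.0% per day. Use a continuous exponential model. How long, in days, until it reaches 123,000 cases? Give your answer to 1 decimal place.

t ≈ 6.1 days

123000 = 28600 · e^(0.24·t)
t = ln(123000/28600) / 0.24 = ln(4.3007) / 0.24 = 1.45878 / 0.24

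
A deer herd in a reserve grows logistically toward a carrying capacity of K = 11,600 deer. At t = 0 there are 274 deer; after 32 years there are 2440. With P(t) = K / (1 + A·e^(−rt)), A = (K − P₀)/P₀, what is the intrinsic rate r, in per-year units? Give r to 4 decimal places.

A = (11600 − 274)/274 = 41.33577
2440 = 11600/(1 + 41.33577·e^(−r·32)) → e^(−32r) = (4.7541 − 1)/41.33577 = 0.09082
r = −ln(0.09082)/32 = 2.39888/32

r ≈ 0.0750 per year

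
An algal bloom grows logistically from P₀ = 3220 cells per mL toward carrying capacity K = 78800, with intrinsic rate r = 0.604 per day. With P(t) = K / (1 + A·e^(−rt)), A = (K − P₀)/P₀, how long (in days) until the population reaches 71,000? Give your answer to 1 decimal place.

A = (78800 − 3220)/3220 = 23.47205
71000 = 78800/(1 + 23.47205·e^(−0.604t)) → 1 + 23.47205·e^(−0.604t) = 1.10986
e^(−0.604t) = 0.00468 → t = ln(213.65584)/0.604 = 5.36437/0.604

t ≈ 8.9 days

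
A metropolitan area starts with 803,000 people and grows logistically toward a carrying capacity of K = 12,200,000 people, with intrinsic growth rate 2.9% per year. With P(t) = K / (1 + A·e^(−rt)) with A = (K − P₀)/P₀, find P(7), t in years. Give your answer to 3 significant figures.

≈ 969,000 people

A = (12200000 − 803000)/803000 = 14.19303
P(7) = 12200000 / (1 + 14.19303·e^(−0.029·7)) = 12200000 / (1 + 14.19303·0.816278)
= 12200000 / 12.58546 ≈ 969372.71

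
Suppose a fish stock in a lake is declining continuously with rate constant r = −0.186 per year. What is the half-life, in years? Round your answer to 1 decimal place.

half-life ≈ 3.7 years

half-life = ln(2) / |r| = 0.69315 / 0.186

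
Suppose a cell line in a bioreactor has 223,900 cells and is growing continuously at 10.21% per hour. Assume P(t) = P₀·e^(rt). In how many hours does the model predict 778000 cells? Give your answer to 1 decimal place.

778000 = 223900 · e^(0.1021·t)
t = ln(778000/223900) / 0.1021 = ln(3.47477) / 0.1021 = 1.24553 / 0.1021

t ≈ 12.2 hours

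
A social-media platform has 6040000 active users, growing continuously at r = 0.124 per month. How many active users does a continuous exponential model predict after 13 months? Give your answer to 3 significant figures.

P(13) = 6040000 · e^(0.124·13) = 6040000 · e^(1.612)
= 6040000 · 5.01283 ≈ 30277474.25

≈ 30,300,000 active users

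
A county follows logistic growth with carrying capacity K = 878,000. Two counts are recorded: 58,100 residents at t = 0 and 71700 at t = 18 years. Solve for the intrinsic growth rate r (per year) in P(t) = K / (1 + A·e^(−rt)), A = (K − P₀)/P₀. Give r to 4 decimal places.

A = (878000 − 58100)/58100 = 14.11188
71700 = 878000/(1 + 14.11188·e^(−r·18)) → e^(−18r) = (12.24547 − 1)/14.11188 = 0.79688
r = −ln(0.79688)/18 = 0.22705/18

r ≈ 0.0126 per year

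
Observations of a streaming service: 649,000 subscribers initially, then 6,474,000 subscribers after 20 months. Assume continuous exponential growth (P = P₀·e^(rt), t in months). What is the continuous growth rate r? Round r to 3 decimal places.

6474000 = 649000 · e^(r·20)
e^(20r) = 6474000/649000 = 9.97535
r = ln(9.97535) / 20 = 2.30012 / 20

r ≈ 0.115 per month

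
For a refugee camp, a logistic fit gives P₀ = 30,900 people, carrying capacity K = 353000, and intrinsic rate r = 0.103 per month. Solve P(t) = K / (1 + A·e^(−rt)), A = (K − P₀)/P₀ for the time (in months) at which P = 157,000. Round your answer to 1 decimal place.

A = (353000 − 30900)/30900 = 10.42395
157000 = 353000/(1 + 10.42395·e^(−0.103t)) → 1 + 10.42395·e^(−0.103t) = 2.24841
e^(−0.103t) = 0.119763 → t = ln(8.3498)/0.103 = 2.12224/0.103

t ≈ 20.6 months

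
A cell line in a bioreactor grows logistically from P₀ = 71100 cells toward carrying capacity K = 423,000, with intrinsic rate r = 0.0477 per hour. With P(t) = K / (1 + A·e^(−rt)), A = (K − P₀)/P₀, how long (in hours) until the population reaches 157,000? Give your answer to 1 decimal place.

A = (423000 − 71100)/71100 = 4.94937
157000 = 423000/(1 + 4.94937·e^(−0.0477t)) → 1 + 4.94937·e^(−0.0477t) = 2.69427
e^(−0.0477t) = 0.34232 → t = ln(2.92124)/0.0477 = 1.07201/0.0477

t ≈ 22.5 hours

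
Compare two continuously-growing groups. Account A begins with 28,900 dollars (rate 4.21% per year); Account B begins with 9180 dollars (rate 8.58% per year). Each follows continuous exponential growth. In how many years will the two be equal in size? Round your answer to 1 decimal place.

t ≈ 26.2 years

28900·e^(0.0421t) = 9180·e^(0.0858t)
28900/9180 = e^((0.0858 − 0.0421)t) → ln(3.14815) = 0.0437·t
t = 1.14681 / 0.0437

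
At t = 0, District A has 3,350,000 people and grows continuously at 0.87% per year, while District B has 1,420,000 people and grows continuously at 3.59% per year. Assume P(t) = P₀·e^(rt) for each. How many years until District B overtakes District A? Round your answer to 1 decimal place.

t ≈ 31.6 years

3350000·e^(0.0087t) = 1420000·e^(0.0359t)
3350000/1420000 = e^((0.0359 − 0.0087)t) → ln(2.35915) = 0.0272·t
t = 0.8583 / 0.0272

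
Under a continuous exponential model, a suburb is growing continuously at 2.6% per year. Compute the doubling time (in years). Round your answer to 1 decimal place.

doubling time ≈ 26.7 years

doubling time = ln(2) / |r| = 0.69315 / 0.026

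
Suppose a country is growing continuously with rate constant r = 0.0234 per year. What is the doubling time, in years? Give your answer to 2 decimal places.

doubling time = ln(2) / |r| = 0.69315 / 0.0234

doubling time ≈ 29.62 years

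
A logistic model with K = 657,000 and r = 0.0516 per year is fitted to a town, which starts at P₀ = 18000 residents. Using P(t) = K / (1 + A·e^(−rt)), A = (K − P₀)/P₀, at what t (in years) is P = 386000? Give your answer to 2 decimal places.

t ≈ 76.03 years

A = (657000 − 18000)/18000 = 35.5
386000 = 657000/(1 + 35.5·e^(−0.0516t)) → 1 + 35.5·e^(−0.0516t) = 1.70207
e^(−0.0516t) = 0.019777 → t = ln(50.56458)/0.0516 = 3.92325/0.0516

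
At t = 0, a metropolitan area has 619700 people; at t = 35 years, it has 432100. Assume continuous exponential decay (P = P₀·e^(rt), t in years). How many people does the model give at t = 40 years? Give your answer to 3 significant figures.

r = ln(432100/619700) / 35 ≈ -0.010302 per year
P(40) = 619700 · e^(-0.010302·40) = 619700 · 0.66226 ≈ 410405.56

≈ 410,000 people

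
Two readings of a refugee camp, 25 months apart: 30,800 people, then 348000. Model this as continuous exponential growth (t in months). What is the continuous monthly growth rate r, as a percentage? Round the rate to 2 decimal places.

r ≈ 9.70% per month

348000 = 30800 · e^(r·25)
e^(25r) = 348000/30800 = 11.2987
r = ln(11.2987) / 25 = 2.42469 / 25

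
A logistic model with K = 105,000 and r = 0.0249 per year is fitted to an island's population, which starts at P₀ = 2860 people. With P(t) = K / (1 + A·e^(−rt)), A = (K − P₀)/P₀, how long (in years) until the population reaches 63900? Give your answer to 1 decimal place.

t ≈ 161.3 years

A = (105000 − 2860)/2860 = 35.71329
63900 = 105000/(1 + 35.71329·e^(−0.0249t)) → 1 + 35.71329·e^(−0.0249t) = 1.64319
e^(−0.0249t) = 0.01801 → t = ln(55.52504)/0.0249 = 4.01683/0.0249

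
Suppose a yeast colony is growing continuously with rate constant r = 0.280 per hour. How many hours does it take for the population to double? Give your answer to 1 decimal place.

doubling time = ln(2) / |r| = 0.69315 / 0.28

doubling time ≈ 2.5 hours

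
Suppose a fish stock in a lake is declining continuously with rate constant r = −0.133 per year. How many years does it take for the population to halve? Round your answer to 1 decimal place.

half-life ≈ 5.2 years

half-life = ln(2) / |r| = 0.69315 / 0.133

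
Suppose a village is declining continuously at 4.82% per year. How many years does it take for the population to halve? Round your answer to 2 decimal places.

half-life ≈ 14.38 years

half-life = ln(2) / |r| = 0.69315 / 0.0482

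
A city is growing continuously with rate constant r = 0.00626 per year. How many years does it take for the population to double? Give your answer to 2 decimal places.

doubling time ≈ 110.73 years

doubling time = ln(2) / |r| = 0.69315 / 0.00626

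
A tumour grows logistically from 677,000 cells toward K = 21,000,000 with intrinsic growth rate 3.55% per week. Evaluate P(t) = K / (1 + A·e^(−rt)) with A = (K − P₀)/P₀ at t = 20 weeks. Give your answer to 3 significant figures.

A = (21000000 − 677000)/677000 = 30.0192
P(20) = 21000000 / (1 + 30.0192·e^(−0.0355·20)) = 21000000 / (1 + 30.0192·0.491644)
= 21000000 / 15.75877 ≈ 1332591.6

≈ 1,330,000 cells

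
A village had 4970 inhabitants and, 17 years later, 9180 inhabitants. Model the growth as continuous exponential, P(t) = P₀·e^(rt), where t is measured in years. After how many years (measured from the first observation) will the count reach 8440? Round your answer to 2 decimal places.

r = ln(9180/4970) / 17 ≈ 0.036095 per year
t = ln(8440/4970) / r = 0.52956 / 0.036095 ≈ 14.672

t ≈ 14.67 years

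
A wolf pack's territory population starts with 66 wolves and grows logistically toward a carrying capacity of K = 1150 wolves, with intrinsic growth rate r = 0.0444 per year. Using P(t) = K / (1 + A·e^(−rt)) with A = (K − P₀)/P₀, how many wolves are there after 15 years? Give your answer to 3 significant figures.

A = (1150 − 66)/66 = 16.42424
P(15) = 1150 / (1 + 16.42424·e^(−0.0444·15)) = 1150 / (1 + 16.42424·0.51376)
= 1150 / 9.43811 ≈ 121.85

≈ 122 wolves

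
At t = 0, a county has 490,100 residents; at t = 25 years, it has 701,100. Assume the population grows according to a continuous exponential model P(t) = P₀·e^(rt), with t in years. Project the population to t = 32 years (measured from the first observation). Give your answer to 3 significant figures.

≈ 775,000 residents

r = ln(701100/490100) / 25 ≈ 0.014322 per year
P(32) = 490100 · e^(0.014322·32) = 490100 · 1.58137 ≈ 775030.23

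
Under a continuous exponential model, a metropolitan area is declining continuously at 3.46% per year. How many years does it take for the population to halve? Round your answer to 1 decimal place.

half-life = ln(2) / |r| = 0.69315 / 0.0346

half-life ≈ 20.0 years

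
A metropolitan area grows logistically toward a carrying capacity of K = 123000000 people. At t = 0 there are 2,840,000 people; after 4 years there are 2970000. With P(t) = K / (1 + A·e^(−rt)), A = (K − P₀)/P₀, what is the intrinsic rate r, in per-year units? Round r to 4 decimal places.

A = (123000000 − 2840000)/2840000 = 42.30986
2970000 = 123000000/(1 + 42.30986·e^(−r·4)) → e^(−4r) = (41.41414 − 1)/42.30986 = 0.955194
r = −ln(0.955194)/4 = 0.04584/4

r ≈ 0.0115 per year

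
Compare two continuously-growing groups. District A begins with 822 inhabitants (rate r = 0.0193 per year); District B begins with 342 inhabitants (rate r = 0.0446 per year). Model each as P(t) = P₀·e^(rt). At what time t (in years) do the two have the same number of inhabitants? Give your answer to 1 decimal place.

t ≈ 34.7 years

822·e^(0.0193t) = 342·e^(0.0446t)
822/342 = e^((0.0446 − 0.0193)t) → ln(2.40351) = 0.0253·t
t = 0.87693 / 0.0253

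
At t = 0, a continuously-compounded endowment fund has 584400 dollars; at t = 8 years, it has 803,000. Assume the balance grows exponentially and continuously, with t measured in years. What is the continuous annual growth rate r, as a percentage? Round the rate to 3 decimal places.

803000 = 584400 · e^(r·8)
e^(8r) = 803000/584400 = 1.37406
r = ln(1.37406) / 8 = 0.31777 / 8

r ≈ 3.972% per year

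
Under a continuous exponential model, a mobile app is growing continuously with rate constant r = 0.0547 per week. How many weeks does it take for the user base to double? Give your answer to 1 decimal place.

doubling time ≈ 12.7 weeks

doubling time = ln(2) / |r| = 0.69315 / 0.0547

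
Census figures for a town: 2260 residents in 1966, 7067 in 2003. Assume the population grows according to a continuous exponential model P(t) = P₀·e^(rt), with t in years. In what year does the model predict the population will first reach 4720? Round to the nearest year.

r = ln(7067/2260) / 37 = 1.14007/37 ≈ 0.030813 per year
t = ln(4720/2260) / r = 0.73644/0.030813 ≈ 23.9 years after 1966

year 1990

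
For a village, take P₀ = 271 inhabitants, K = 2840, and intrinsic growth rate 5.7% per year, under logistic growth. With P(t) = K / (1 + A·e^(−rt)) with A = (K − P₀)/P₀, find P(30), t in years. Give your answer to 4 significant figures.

≈ 1,046 inhabitants

A = (2840 − 271)/271 = 9.4797
P(30) = 2840 / (1 + 9.4797·e^(−0.057·30)) = 2840 / (1 + 9.4797·0.180866)
= 2840 / 2.71455 ≈ 1046.21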